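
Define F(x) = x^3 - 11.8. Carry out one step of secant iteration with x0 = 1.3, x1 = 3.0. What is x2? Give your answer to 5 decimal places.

1.95819

F(1.3) = -9.6030000, F(3.0) = 15.2000000
x2 = 3.0000000 − 15.2000000·(3.0000000 − 1.3000000) / (15.2000000 − (-9.6030000)) = 3.0000000 − (25.8400000)/(24.8030000) = 1.9581905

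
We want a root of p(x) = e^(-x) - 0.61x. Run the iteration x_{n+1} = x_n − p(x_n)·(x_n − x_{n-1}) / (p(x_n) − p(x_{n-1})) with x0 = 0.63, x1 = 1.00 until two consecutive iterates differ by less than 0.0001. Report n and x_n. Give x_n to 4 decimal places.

p(0.63) = 0.148292, p(1.00) = -0.242121
x2 = 1.000000 − (-0.242121)·(0.370000)/(-0.390412) = 0.770538;  |Δ| = 0.229462
p(0.770538) = -0.007265
x3 = 0.770538 − (-0.007265)·(-0.229462)/(0.234856) = 0.763441;  |Δ| = 0.007098
p(0.763441) = 0.000361
x4 = 0.763441 − 0.000361·(-0.007098)/(0.007626) = 0.763777;  |Δ| = 0.000336
p(0.763777) = -0.000001
x5 = 0.763777 − (-0.000001)·(0.000336)/(-0.000362) = 0.763776;  |Δ| = 0.000000
|x5 − x4| = 0.000000 < 0.0001

n = 5, x_n = 0.7638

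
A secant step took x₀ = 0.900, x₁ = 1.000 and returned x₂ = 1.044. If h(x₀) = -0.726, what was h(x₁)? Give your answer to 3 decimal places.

The secant line through (0.900, -0.726) and (1.000, h(x₁)) crosses zero at x₂ = 1.044.
So (0.900, -0.726), (1.000, h(x₁)), (1.044, 0) are collinear:
h(x₁) = -0.726 · (1.000 − 1.044) / (0.900 − 1.044) = -0.726 · (-0.04400)/(-0.14400) = -0.22183

-0.222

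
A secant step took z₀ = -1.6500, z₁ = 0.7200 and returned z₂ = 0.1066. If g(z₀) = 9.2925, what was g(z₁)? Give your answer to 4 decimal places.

The secant line through (-1.6500, 9.2925) and (0.7200, g(z₁)) crosses zero at z₂ = 0.1066.
So (-1.6500, 9.2925), (0.7200, g(z₁)), (0.1066, 0) are collinear:
g(z₁) = 9.2925 · (0.7200 − 0.1066) / (-1.6500 − 0.1066) = 9.2925 · (0.613400)/(-1.756600) = -3.244916

-3.2449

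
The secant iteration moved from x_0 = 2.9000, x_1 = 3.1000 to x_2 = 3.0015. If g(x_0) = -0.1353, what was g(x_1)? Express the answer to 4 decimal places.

0.1313

The secant line through (2.9000, -0.1353) and (3.1000, g(x_1)) crosses zero at x_2 = 3.0015.
So (2.9000, -0.1353), (3.1000, g(x_1)), (3.0015, 0) are collinear:
g(x_1) = -0.1353 · (3.1000 − 3.0015) / (2.9000 − 3.0015) = -0.1353 · (0.098500)/(-0.101500) = 0.131301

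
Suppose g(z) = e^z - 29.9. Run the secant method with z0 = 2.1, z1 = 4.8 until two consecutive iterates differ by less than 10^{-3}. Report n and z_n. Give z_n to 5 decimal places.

g(2.1) = -21.7338301, g(4.8) = 91.6104175
z2 = 4.8000000 − 91.6104175·(2.7000000)/(113.3442476) = 2.6177267;  |Δ| = 2.1822733
g(2.6177267) = -16.1954666
z3 = 2.6177267 − (-16.1954666)·(-2.1822733)/(-107.8058841) = 2.9455653;  |Δ| = 0.3278386
g(2.9455653) = -10.8785874
z4 = 2.9455653 − (-10.8785874)·(0.3278386)/(5.3168792) = 3.6163388;  |Δ| = 0.6707734
g(3.6163388) = 7.3011158
z5 = 3.6163388 − 7.3011158·(0.6707734)/(18.1797032) = 3.3469507;  |Δ| = 0.2693880
g(3.3469507) = -1.4840467
z6 = 3.3469507 − (-1.4840467)·(-0.2693880)/(-8.7851625) = 3.3924575;  |Δ| = 0.0455068
g(3.3924575) = -0.1610540
z7 = 3.3924575 − (-0.1610540)·(0.0455068)/(1.3229927) = 3.3979972;  |Δ| = 0.0055398
g(3.3979972) = 0.0041495
z8 = 3.3979972 − 0.0041495·(0.0055398)/(0.1652035) = 3.3978581;  |Δ| = 0.0001391
|z8 − z7| = 0.0001391 < 10^{-3}

n = 8, z_n = 3.39786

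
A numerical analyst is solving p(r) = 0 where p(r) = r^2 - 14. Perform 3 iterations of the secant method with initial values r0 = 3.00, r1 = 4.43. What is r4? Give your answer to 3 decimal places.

p(3.00) = -5.00000, p(4.43) = 5.62490
r2 = 4.43000 − 5.62490·(4.43000 − 3.00000) / (5.62490 − (-5.00000)) = 4.43000 − (8.04361)/(10.62490) = 3.67295
p(3.67295) = -0.50946
r3 = 3.67295 − (-0.50946)·(3.67295 − 4.43000) / (-0.50946 − 5.62490) = 3.67295 − (0.38569)/(-6.13436) = 3.73582
p(3.73582) = -0.04365
r4 = 3.73582 − (-0.04365)·(3.73582 − 3.67295) / (-0.04365 − (-0.50946)) = 3.73582 − (-0.00274)/(0.46581) = 3.74171

3.742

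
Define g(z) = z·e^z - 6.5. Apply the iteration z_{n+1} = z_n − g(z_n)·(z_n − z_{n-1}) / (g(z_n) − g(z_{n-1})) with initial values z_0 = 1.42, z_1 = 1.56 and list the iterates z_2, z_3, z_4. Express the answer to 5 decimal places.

g(1.42) = -0.6252890, g(1.56) = 0.9237611
z_2 = 1.5600000 − 0.9237611·(1.5600000 − 1.4200000) / (0.9237611 − (-0.6252890)) = 1.5600000 − (0.1293266)/(1.5490501) = 1.4765123
g(1.4765123) = -0.0363438
z_3 = 1.4765123 − (-0.0363438)·(1.4765123 − 1.5600000) / (-0.0363438 − 0.9237611) = 1.4765123 − (0.0030343)/(-0.9601050) = 1.4796727
g(1.4796727) = -0.0020055
z_4 = 1.4796727 − (-0.0020055)·(1.4796727 − 1.4765123) / (-0.0020055 − (-0.0363438)) = 1.4796727 − (-0.0000063)/(0.0343383) = 1.4798573

1.47651, 1.47967, 1.47986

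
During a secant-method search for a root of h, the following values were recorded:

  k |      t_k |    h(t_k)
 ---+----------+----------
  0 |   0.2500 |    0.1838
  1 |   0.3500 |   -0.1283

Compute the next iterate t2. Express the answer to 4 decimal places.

t2 = 0.3500 − (-0.1283)·(0.3500 − 0.2500) / (-0.1283 − 0.1838)
   = 0.3500 − (-0.012830)/(-0.312100) = 0.308891

0.3089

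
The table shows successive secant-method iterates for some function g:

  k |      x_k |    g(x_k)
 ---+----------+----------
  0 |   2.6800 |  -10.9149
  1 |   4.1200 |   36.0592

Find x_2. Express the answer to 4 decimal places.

3.0146

x_2 = 4.1200 − 36.0592·(4.1200 − 2.6800) / (36.0592 − (-10.9149))
   = 4.1200 − (51.925248)/(46.974100) = 3.014598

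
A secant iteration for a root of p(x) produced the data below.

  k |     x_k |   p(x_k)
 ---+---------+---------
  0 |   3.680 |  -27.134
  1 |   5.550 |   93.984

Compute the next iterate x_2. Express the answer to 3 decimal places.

4.099

x_2 = 5.550 − 93.984·(5.550 − 3.680) / (93.984 − (-27.134))
   = 5.550 − (175.75008)/(121.11800) = 4.09894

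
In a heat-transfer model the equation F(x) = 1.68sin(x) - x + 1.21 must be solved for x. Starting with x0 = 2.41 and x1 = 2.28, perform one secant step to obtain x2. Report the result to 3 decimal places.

2.374

F(2.41) = -0.07767, F(2.28) = 0.20492
x2 = 2.28000 − 0.20492·(2.28000 − 2.41000) / (0.20492 − (-0.07767)) = 2.28000 − (-0.02664)/(0.28259) = 2.37427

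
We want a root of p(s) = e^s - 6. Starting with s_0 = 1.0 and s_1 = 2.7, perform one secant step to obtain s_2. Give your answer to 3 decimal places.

p(1.0) = -3.28172, p(2.7) = 8.87973
s_2 = 2.70000 − 8.87973·(2.70000 − 1.00000) / (8.87973 − (-3.28172)) = 2.70000 − (15.09554)/(12.16145) = 1.45874

1.459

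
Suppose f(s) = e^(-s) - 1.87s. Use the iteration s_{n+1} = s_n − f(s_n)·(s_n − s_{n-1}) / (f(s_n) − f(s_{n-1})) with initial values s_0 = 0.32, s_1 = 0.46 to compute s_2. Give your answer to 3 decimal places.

f(0.32) = 0.12775, f(0.46) = -0.22892
s_2 = 0.46000 − (-0.22892)·(0.46000 − 0.32000) / (-0.22892 − 0.12775) = 0.46000 − (-0.03205)/(-0.35667) = 0.37014

0.370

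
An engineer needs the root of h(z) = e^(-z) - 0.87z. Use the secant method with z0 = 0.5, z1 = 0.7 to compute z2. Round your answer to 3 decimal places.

0.621

h(0.5) = 0.17153, h(0.7) = -0.11241
z2 = 0.70000 − (-0.11241)·(0.70000 − 0.50000) / (-0.11241 − 0.17153) = 0.70000 − (-0.02248)/(-0.28395) = 0.62082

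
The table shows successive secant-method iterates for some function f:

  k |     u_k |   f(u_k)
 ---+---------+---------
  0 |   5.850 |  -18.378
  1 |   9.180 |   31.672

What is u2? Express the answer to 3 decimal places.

7.073

u2 = 9.180 − 31.672·(9.180 − 5.850) / (31.672 − (-18.378))
   = 9.180 − (105.46776)/(50.05000) = 7.07275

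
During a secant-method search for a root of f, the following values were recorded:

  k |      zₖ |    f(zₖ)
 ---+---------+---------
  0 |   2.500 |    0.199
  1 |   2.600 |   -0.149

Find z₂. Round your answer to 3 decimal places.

z₂ = 2.600 − (-0.149)·(2.600 − 2.500) / (-0.149 − 0.199)
   = 2.600 − (-0.01490)/(-0.34800) = 2.55718

2.557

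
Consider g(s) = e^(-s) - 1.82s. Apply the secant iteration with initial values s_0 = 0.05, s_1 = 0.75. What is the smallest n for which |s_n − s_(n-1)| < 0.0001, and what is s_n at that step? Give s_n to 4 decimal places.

g(0.05) = 0.860229, g(0.75) = -0.892633
s_2 = 0.750000 − (-0.892633)·(0.700000)/(-1.752863) = 0.393530;  |Δ| = 0.356470
g(0.393530) = -0.041553
s_3 = 0.393530 − (-0.041553)·(-0.356470)/(0.851080) = 0.376126;  |Δ| = 0.017404
g(0.376126) = 0.001968
s_4 = 0.376126 − 0.001968·(-0.017404)/(0.043521) = 0.376912;  |Δ| = 0.000787
g(0.376912) = -0.000004
s_5 = 0.376912 − (-0.000004)·(0.000787)/(-0.001972) = 0.376911;  |Δ| = 0.000002
|s_5 − s_4| = 0.000002 < 0.0001

n = 5, s_n = 0.3769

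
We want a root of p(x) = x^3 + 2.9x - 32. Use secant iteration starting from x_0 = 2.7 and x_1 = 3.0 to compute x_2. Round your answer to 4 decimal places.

p(2.7) = -4.487000, p(3.0) = 3.700000
x_2 = 3.000000 − 3.700000·(3.000000 − 2.700000) / (3.700000 − (-4.487000)) = 3.000000 − (1.110000)/(8.187000) = 2.864419

2.8644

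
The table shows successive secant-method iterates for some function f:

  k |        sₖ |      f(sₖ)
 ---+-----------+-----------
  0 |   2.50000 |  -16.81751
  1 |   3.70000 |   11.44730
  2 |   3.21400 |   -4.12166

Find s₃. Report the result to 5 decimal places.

s₃ = 3.21400 − (-4.12166)·(3.21400 − 3.70000) / (-4.12166 − 11.44730)
   = 3.21400 − (2.0031268)/(-15.5689600) = 3.3426616

3.34266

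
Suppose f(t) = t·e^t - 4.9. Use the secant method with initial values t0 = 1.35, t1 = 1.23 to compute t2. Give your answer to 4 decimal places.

f(1.35) = 0.307524, f(1.23) = -0.691888
t2 = 1.230000 − (-0.691888)·(1.230000 − 1.350000) / (-0.691888 − 0.307524) = 1.230000 − (0.083027)/(-0.999412) = 1.313075

1.3131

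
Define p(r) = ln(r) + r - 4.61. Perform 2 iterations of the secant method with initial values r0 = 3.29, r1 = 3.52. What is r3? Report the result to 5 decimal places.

3.38936

p(3.29) = -0.1291124, p(3.52) = 0.1684610
r2 = 3.5200000 − 0.1684610·(3.5200000 − 3.2900000) / (0.1684610 − (-0.1291124)) = 3.5200000 − (0.0387460)/(0.2975734) = 3.3897934
p(3.3897934) = 0.0005624
r3 = 3.3897934 − 0.0005624·(3.3897934 − 3.5200000) / (0.0005624 − 0.1684610) = 3.3897934 − (-0.0000732)/(-0.1678986) = 3.3893573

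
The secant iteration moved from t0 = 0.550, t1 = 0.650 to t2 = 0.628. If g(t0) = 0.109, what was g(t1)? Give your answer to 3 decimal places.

-0.031

The secant line through (0.550, 0.109) and (0.650, g(t1)) crosses zero at t2 = 0.628.
So (0.550, 0.109), (0.650, g(t1)), (0.628, 0) are collinear:
g(t1) = 0.109 · (0.650 − 0.628) / (0.550 − 0.628) = 0.109 · (0.02200)/(-0.07800) = -0.03074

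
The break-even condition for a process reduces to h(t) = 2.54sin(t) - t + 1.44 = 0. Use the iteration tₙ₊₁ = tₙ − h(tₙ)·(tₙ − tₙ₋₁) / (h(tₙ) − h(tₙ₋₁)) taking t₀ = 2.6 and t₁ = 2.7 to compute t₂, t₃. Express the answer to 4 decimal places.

2.6461, 2.6466

h(2.6) = 0.149373, h(2.7) = -0.174455
t₂ = 2.700000 − (-0.174455)·(2.700000 − 2.600000) / (-0.174455 − 0.149373) = 2.700000 − (-0.017446)/(-0.323829) = 2.646127
h(2.646127) = 0.001493
t₃ = 2.646127 − 0.001493·(2.646127 − 2.700000) / (0.001493 − (-0.174455)) = 2.646127 − (-0.000080)/(0.175948) = 2.646584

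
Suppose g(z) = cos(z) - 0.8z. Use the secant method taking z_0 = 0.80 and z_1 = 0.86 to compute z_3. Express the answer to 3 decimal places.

0.837

g(0.80) = 0.05671, g(0.86) = -0.03556
z_2 = 0.86000 − (-0.03556)·(0.86000 − 0.80000) / (-0.03556 − 0.05671) = 0.86000 − (-0.00213)/(-0.09227) = 0.83687
g(0.83687) = 0.00029
z_3 = 0.83687 − 0.00029·(0.83687 − 0.86000) / (0.00029 − (-0.03556)) = 0.83687 − (-0.00001)/(0.03585) = 0.83706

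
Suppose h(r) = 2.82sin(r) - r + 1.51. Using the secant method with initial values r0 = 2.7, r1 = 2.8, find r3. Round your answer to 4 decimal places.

h(2.7) = 0.015211, h(2.8) = -0.345333
r2 = 2.800000 − (-0.345333)·(2.800000 − 2.700000) / (-0.345333 − 0.015211) = 2.800000 − (-0.034533)/(-0.360545) = 2.704219
h(2.704219) = 0.000225
r3 = 2.704219 − 0.000225·(2.704219 − 2.800000) / (0.000225 − (-0.345333)) = 2.704219 − (-0.000022)/(0.345559) = 2.704281

2.7043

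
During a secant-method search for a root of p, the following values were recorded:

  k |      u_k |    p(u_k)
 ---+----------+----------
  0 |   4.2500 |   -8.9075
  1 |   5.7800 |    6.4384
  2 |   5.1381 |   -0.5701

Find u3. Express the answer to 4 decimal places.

5.1903

u3 = 5.1381 − (-0.5701)·(5.1381 − 5.7800) / (-0.5701 − 6.4384)
   = 5.1381 − (0.365947)/(-7.008500) = 5.190315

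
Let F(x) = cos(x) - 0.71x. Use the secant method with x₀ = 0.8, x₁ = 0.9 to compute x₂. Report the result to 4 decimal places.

0.8881

F(0.8) = 0.128707, F(0.9) = -0.017390
x₂ = 0.900000 − (-0.017390)·(0.900000 − 0.800000) / (-0.017390 − 0.128707) = 0.900000 − (-0.001739)/(-0.146097) = 0.888097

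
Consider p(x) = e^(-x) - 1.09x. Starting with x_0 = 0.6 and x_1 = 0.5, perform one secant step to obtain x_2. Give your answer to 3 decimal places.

0.537

p(0.6) = -0.10519, p(0.5) = 0.06153
x_2 = 0.50000 − 0.06153·(0.50000 − 0.60000) / (0.06153 − (-0.10519)) = 0.50000 − (-0.00615)/(0.16672) = 0.53691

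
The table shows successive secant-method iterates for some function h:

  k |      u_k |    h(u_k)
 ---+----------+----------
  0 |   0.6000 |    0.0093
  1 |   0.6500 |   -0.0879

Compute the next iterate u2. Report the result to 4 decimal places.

u2 = 0.6500 − (-0.0879)·(0.6500 − 0.6000) / (-0.0879 − 0.0093)
   = 0.6500 − (-0.004395)/(-0.097200) = 0.604784

0.6048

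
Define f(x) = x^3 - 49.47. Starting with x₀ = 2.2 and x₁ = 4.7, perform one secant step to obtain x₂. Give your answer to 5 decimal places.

3.24164

f(2.2) = -38.8220000, f(4.7) = 54.3530000
x₂ = 4.7000000 − 54.3530000·(4.7000000 − 2.2000000) / (54.3530000 − (-38.8220000)) = 4.7000000 − (135.8825000)/(93.1750000) = 3.2416421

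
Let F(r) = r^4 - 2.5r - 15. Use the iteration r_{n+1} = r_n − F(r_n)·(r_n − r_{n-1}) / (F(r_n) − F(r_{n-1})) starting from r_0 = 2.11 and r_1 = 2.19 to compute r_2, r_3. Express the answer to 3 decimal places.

2.122, 2.123

F(2.11) = -0.45381, F(2.19) = 2.52758
r_2 = 2.19000 − 2.52758·(2.19000 − 2.11000) / (2.52758 − (-0.45381)) = 2.19000 − (0.20221)/(2.98138) = 2.12218
F(2.12218) = -0.02271
r_3 = 2.12218 − (-0.02271)·(2.12218 − 2.19000) / (-0.02271 − 2.52758) = 2.12218 − (0.00154)/(-2.55029) = 2.12278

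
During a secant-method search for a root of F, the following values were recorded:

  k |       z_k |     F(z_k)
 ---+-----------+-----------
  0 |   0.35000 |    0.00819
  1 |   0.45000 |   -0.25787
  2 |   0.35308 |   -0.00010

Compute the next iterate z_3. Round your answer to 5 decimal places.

z_3 = 0.35308 − (-0.00010)·(0.35308 − 0.45000) / (-0.00010 − (-0.25787))
   = 0.35308 − (0.0000097)/(0.2577700) = 0.3530424

0.35304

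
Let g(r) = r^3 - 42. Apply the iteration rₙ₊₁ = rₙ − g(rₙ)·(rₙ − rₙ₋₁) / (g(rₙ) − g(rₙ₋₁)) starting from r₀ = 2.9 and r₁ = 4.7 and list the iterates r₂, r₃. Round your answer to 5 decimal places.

g(2.9) = -17.6110000, g(4.7) = 61.8230000
r₂ = 4.7000000 − 61.8230000·(4.7000000 − 2.9000000) / (61.8230000 − (-17.6110000)) = 4.7000000 − (111.2814000)/(79.4340000) = 3.2990709
g(3.2990709) = -6.0933443
r₃ = 3.2990709 − (-6.0933443)·(3.2990709 − 4.7000000) / (-6.0933443 − 61.8230000) = 3.2990709 − (8.5363432)/(-67.9163443) = 3.4247600

3.29907, 3.42476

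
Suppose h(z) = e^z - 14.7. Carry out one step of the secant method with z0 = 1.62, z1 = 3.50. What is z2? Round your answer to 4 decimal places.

h(1.62) = -9.646910, h(3.50) = 18.415452
z2 = 3.500000 − 18.415452·(3.500000 − 1.620000) / (18.415452 − (-9.646910)) = 3.500000 − (34.621050)/(28.062362) = 2.266282

2.2663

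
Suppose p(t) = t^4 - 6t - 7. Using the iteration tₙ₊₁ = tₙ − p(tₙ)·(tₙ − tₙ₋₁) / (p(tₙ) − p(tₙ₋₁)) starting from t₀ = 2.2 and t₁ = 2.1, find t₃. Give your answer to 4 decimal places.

p(2.2) = 3.225600, p(2.1) = -0.151900
t₂ = 2.100000 − (-0.151900)·(2.100000 − 2.200000) / (-0.151900 − 3.225600) = 2.100000 − (0.015190)/(-3.377500) = 2.104497
p(2.104497) = -0.011746
t₃ = 2.104497 − (-0.011746)·(2.104497 − 2.100000) / (-0.011746 − (-0.151900)) = 2.104497 − (-0.000053)/(0.140154) = 2.104874

2.1049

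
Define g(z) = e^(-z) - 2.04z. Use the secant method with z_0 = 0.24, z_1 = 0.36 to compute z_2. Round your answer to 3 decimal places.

g(0.24) = 0.29703, g(0.36) = -0.03672
z_2 = 0.36000 − (-0.03672)·(0.36000 − 0.24000) / (-0.03672 − 0.29703) = 0.36000 − (-0.00441)/(-0.33375) = 0.34680

0.347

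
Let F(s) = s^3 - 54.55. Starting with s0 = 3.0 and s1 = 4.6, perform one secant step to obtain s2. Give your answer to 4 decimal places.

3.6267

F(3.0) = -27.550000, F(4.6) = 42.786000
s2 = 4.600000 − 42.786000·(4.600000 − 3.000000) / (42.786000 − (-27.550000)) = 4.600000 − (68.457600)/(70.336000) = 3.626706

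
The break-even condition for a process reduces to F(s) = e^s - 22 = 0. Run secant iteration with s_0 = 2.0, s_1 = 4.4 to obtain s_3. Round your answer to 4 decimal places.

F(2.0) = -14.610944, F(4.4) = 59.450869
s_2 = 4.400000 − 59.450869·(4.400000 − 2.000000) / (59.450869 − (-14.610944)) = 4.400000 − (142.682085)/(74.061813) = 2.473473
F(2.473473) = -10.136423
s_3 = 2.473473 − (-10.136423)·(2.473473 − 4.400000) / (-10.136423 − 59.450869) = 2.473473 − (19.528093)/(-69.587292) = 2.754100

2.7541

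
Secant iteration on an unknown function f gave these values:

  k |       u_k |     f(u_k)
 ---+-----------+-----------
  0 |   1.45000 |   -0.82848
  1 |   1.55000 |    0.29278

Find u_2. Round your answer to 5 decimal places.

u_2 = 1.55000 − 0.29278·(1.55000 − 1.45000) / (0.29278 − (-0.82848))
   = 1.55000 − (0.0292780)/(1.1212600) = 1.5238883

1.52389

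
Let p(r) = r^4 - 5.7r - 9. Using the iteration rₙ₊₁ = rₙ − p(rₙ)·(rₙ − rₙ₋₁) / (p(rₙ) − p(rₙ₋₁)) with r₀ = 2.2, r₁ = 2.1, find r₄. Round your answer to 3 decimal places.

p(2.2) = 1.88560, p(2.1) = -1.52190
r₂ = 2.10000 − (-1.52190)·(2.10000 − 2.20000) / (-1.52190 − 1.88560) = 2.10000 − (0.15219)/(-3.40750) = 2.14466
p(2.14466) = -0.06844
r₃ = 2.14466 − (-0.06844)·(2.14466 − 2.10000) / (-0.06844 − (-1.52190)) = 2.14466 − (-0.00306)/(1.45346) = 2.14677
p(2.14677) = 0.00268
r₄ = 2.14677 − 0.00268·(2.14677 − 2.14466) / (0.00268 − (-0.06844)) = 2.14677 − (0.00001)/(0.07112) = 2.14669

2.147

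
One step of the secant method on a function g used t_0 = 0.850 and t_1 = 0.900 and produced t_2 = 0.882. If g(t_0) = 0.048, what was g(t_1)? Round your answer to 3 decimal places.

The secant line through (0.850, 0.048) and (0.900, g(t_1)) crosses zero at t_2 = 0.882.
So (0.850, 0.048), (0.900, g(t_1)), (0.882, 0) are collinear:
g(t_1) = 0.048 · (0.900 − 0.882) / (0.850 − 0.882) = 0.048 · (0.01800)/(-0.03200) = -0.02700

-0.027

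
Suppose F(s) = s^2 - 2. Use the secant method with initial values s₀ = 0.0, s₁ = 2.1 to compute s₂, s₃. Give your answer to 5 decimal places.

0.95238, 1.31045

F(0.0) = -2.0000000, F(2.1) = 2.4100000
s₂ = 2.1000000 − 2.4100000·(2.1000000 − 0.0000000) / (2.4100000 − (-2.0000000)) = 2.1000000 − (5.0610000)/(4.4100000) = 0.9523810
F(0.9523810) = -1.0929705
s₃ = 0.9523810 − (-1.0929705)·(0.9523810 − 2.1000000) / (-1.0929705 − 2.4100000) = 0.9523810 − (1.2543138)/(-3.5029705) = 1.3104524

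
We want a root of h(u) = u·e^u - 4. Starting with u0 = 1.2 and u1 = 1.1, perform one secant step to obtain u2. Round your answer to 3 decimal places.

h(1.2) = -0.01586, h(1.1) = -0.69542
u2 = 1.10000 − (-0.69542)·(1.10000 − 1.20000) / (-0.69542 − (-0.01586)) = 1.10000 − (0.06954)/(-0.67956) = 1.20233

1.202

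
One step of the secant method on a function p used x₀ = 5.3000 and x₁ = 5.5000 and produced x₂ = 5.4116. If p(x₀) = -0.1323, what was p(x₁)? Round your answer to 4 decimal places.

The secant line through (5.3000, -0.1323) and (5.5000, p(x₁)) crosses zero at x₂ = 5.4116.
So (5.3000, -0.1323), (5.5000, p(x₁)), (5.4116, 0) are collinear:
p(x₁) = -0.1323 · (5.5000 − 5.4116) / (5.3000 − 5.4116) = -0.1323 · (0.088400)/(-0.111600) = 0.104797

0.1048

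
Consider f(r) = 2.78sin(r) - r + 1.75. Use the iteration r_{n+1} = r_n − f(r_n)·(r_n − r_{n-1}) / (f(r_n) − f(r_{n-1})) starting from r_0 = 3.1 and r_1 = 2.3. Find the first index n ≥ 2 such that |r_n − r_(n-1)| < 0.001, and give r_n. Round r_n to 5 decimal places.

f(3.1) = -1.2344058, f(2.3) = 1.5230605
r_2 = 2.3000000 − 1.5230605·(-0.8000000)/(2.7574662) = 2.7418725;  |Δ| = 0.4418725
f(2.7418725) = 0.0899940
r_3 = 2.7418725 − 0.0899940·(0.4418725)/(-1.4330665) = 2.7696213;  |Δ| = 0.0277488
f(2.7696213) = -0.0092227
r_4 = 2.7696213 − (-0.0092227)·(0.0277488)/(-0.0992168) = 2.7670419;  |Δ| = 0.0025794
f(2.7670419) = 0.0000336
r_5 = 2.7670419 − 0.0000336·(-0.0025794)/(0.0092564) = 2.7670512;  |Δ| = 0.0000094
|r_5 − r_4| = 0.0000094 < 0.001

n = 5, r_n = 2.76705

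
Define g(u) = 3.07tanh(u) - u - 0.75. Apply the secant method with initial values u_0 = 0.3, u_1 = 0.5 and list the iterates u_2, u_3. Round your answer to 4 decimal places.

0.3960, 0.3895

g(0.3) = -0.155670, g(0.5) = 0.168700
u_2 = 0.500000 − 0.168700·(0.500000 − 0.300000) / (0.168700 − (-0.155670)) = 0.500000 − (0.033740)/(0.324370) = 0.395983
g(0.395983) = 0.009893
u_3 = 0.395983 − 0.009893·(0.395983 − 0.500000) / (0.009893 − 0.168700) = 0.395983 − (-0.001029)/(-0.158807) = 0.389504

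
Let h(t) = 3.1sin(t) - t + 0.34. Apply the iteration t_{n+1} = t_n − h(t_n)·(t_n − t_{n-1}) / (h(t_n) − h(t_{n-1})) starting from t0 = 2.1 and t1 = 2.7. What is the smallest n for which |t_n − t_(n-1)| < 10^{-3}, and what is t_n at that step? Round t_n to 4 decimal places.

n = 5, t_n = 2.4103

h(2.1) = 0.915949, h(2.7) = -1.035122
t2 = 2.700000 − (-1.035122)·(0.600000)/(-1.951071) = 2.381676;  |Δ| = 0.318324
h(2.381676) = 0.093794
t3 = 2.381676 − 0.093794·(-0.318324)/(1.128917) = 2.408123;  |Δ| = 0.026447
h(2.408123) = 0.007175
t4 = 2.408123 − 0.007175·(0.026447)/(-0.086619) = 2.410314;  |Δ| = 0.002191
h(2.410314) = -0.000066
t5 = 2.410314 − (-0.000066)·(0.002191)/(-0.007241) = 2.410294;  |Δ| = 0.000020
|t5 − t4| = 0.000020 < 10^{-3}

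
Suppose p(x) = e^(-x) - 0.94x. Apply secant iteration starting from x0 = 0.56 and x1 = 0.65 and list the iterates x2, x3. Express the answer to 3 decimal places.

p(0.56) = 0.04481, p(0.65) = -0.08895
x2 = 0.65000 − (-0.08895)·(0.65000 − 0.56000) / (-0.08895 − 0.04481) = 0.65000 − (-0.00801)/(-0.13376) = 0.59015
p(0.59015) = -0.00050
x3 = 0.59015 − (-0.00050)·(0.59015 − 0.65000) / (-0.00050 − (-0.08895)) = 0.59015 − (0.00003)/(0.08846) = 0.58981

0.590, 0.590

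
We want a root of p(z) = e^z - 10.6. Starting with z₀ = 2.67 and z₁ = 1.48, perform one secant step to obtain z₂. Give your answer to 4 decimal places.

p(2.67) = 3.839969, p(1.48) = -6.207054
z₂ = 1.480000 − (-6.207054)·(1.480000 − 2.670000) / (-6.207054 − 3.839969) = 1.480000 − (7.386395)/(-10.047024) = 2.215182

2.2152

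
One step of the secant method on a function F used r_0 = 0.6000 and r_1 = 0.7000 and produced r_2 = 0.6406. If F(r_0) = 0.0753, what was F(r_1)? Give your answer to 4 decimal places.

-0.1102

The secant line through (0.6000, 0.0753) and (0.7000, F(r_1)) crosses zero at r_2 = 0.6406.
So (0.6000, 0.0753), (0.7000, F(r_1)), (0.6406, 0) are collinear:
F(r_1) = 0.0753 · (0.7000 − 0.6406) / (0.6000 − 0.6406) = 0.0753 · (0.059400)/(-0.040600) = -0.110168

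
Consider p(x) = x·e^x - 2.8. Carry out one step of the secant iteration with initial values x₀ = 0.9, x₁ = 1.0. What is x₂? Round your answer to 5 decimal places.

1.01619

p(0.9) = -0.5863572, p(1.0) = -0.0817182
x₂ = 1.0000000 − (-0.0817182)·(1.0000000 − 0.9000000) / (-0.0817182 − (-0.5863572)) = 1.0000000 − (-0.0081718)/(0.5046390) = 1.0161934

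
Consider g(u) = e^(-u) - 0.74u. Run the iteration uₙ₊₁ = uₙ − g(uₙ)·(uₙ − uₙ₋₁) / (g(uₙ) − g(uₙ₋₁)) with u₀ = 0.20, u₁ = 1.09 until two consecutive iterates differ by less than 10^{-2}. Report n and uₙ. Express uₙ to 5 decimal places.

g(0.20) = 0.6707308, g(1.09) = -0.4703835
u₂ = 1.0900000 − (-0.4703835)·(0.8900000)/(-1.1411143) = 0.7231294;  |Δ| = 0.3668706
g(0.7231294) = -0.0498843
u₃ = 0.7231294 − (-0.0498843)·(-0.3668706)/(0.4204992) = 0.6796071;  |Δ| = 0.0435223
g(0.6796071) = 0.0039069
u₄ = 0.6796071 − 0.0039069·(-0.0435223)/(0.0537912) = 0.6827681;  |Δ| = 0.0031610
|u₄ − u₃| = 0.0031610 < 10^{-2}

n = 4, uₙ = 0.68277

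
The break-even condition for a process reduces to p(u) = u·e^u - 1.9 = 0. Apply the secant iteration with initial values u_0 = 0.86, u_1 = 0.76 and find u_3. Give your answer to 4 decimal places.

p(0.86) = 0.132318, p(0.76) = -0.274910
u_2 = 0.760000 − (-0.274910)·(0.760000 − 0.860000) / (-0.274910 − 0.132318) = 0.760000 − (0.027491)/(-0.407228) = 0.827508
p(0.827508) = -0.006985
u_3 = 0.827508 − (-0.006985)·(0.827508 − 0.760000) / (-0.006985 − (-0.274910)) = 0.827508 − (-0.000472)/(0.267925) = 0.829268

0.8293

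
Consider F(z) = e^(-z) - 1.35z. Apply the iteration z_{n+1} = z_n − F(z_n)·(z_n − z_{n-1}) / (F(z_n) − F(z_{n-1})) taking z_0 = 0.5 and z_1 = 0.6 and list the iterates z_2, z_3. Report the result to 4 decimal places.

F(0.5) = -0.068469, F(0.6) = -0.261188
z_2 = 0.600000 − (-0.261188)·(0.600000 − 0.500000) / (-0.261188 − (-0.068469)) = 0.600000 − (-0.026119)/(-0.192719) = 0.464472
F(0.464472) = 0.001430
z_3 = 0.464472 − 0.001430·(0.464472 − 0.600000) / (0.001430 − (-0.261188)) = 0.464472 − (-0.000194)/(0.262618) = 0.465210

0.4645, 0.4652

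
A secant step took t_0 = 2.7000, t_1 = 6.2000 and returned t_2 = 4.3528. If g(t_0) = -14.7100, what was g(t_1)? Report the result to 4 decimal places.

The secant line through (2.7000, -14.7100) and (6.2000, g(t_1)) crosses zero at t_2 = 4.3528.
So (2.7000, -14.7100), (6.2000, g(t_1)), (4.3528, 0) are collinear:
g(t_1) = -14.7100 · (6.2000 − 4.3528) / (2.7000 − 4.3528) = -14.7100 · (1.847200)/(-1.652800) = 16.440169

16.4402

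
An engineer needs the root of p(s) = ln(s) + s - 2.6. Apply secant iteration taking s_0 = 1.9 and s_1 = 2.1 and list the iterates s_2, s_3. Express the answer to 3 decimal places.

1.939, 1.938

p(1.9) = -0.05815, p(2.1) = 0.24194
s_2 = 2.10000 − 0.24194·(2.10000 − 1.90000) / (0.24194 − (-0.05815)) = 2.10000 − (0.04839)/(0.30008) = 1.93875
p(1.93875) = 0.00080
s_3 = 1.93875 − 0.00080·(1.93875 − 2.10000) / (0.00080 − 0.24194) = 1.93875 − (-0.00013)/(-0.24114) = 1.93822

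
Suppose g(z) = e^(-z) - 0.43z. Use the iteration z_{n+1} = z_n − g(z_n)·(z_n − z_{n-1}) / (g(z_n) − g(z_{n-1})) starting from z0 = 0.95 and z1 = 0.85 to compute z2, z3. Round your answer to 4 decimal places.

0.9240, 0.9235

g(0.95) = -0.021759, g(0.85) = 0.061915
z2 = 0.850000 − 0.061915·(0.850000 − 0.950000) / (0.061915 − (-0.021759)) = 0.850000 − (-0.006191)/(0.083674) = 0.923996
g(0.923996) = -0.000388
z3 = 0.923996 − (-0.000388)·(0.923996 − 0.850000) / (-0.000388 − 0.061915) = 0.923996 − (-0.000029)/(-0.062303) = 0.923535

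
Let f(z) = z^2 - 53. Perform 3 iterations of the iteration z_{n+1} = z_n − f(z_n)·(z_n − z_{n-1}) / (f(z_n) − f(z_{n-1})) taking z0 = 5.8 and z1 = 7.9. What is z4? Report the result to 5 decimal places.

f(5.8) = -19.3600000, f(7.9) = 9.4100000
z2 = 7.9000000 − 9.4100000·(7.9000000 − 5.8000000) / (9.4100000 − (-19.3600000)) = 7.9000000 − (19.7610000)/(28.7700000) = 7.2131387
f(7.2131387) = -0.9706303
z3 = 7.2131387 − (-0.9706303)·(7.2131387 − 7.9000000) / (-0.9706303 − 9.4100000) = 7.2131387 − (0.6666884)/(-10.3806303) = 7.2773630
f(7.2773630) = -0.0399884
z4 = 7.2773630 − (-0.0399884)·(7.2773630 − 7.2131387) / (-0.0399884 − (-0.9706303)) = 7.2773630 − (-0.0025682)/(0.9306419) = 7.2801226

7.28012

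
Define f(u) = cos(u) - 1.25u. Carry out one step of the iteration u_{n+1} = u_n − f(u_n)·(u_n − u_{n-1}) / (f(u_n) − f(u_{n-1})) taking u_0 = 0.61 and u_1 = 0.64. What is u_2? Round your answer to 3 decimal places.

f(0.61) = 0.05715, f(0.64) = 0.00210
u_2 = 0.64000 − 0.00210·(0.64000 − 0.61000) / (0.00210 − 0.05715) = 0.64000 − (0.00006)/(-0.05505) = 0.64114

0.641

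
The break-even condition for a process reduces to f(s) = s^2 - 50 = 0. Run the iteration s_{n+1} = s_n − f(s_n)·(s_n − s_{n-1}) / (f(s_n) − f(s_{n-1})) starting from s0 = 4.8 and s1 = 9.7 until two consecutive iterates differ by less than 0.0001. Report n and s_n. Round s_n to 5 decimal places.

n = 6, s_n = 7.07107

f(4.8) = -26.9600000, f(9.7) = 44.0900000
s2 = 9.7000000 − 44.0900000·(4.9000000)/(71.0500000) = 6.6593103;  |Δ| = 3.0406897
f(6.6593103) = -5.6535857
s3 = 6.6593103 − (-5.6535857)·(-3.0406897)/(-49.7435857) = 7.0048986;  |Δ| = 0.3455883
f(7.0048986) = -0.9313954
s4 = 7.0048986 − (-0.9313954)·(0.3455883)/(4.7221903) = 7.0730618;  |Δ| = 0.0681631
f(7.0730618) = 0.0282026
s5 = 7.0730618 − 0.0282026·(0.0681631)/(0.9595980) = 7.0710584;  |Δ| = 0.0020033
f(7.0710584) = -0.0001325
s6 = 7.0710584 − (-0.0001325)·(-0.0020033)/(-0.0283351) = 7.0710678;  |Δ| = 0.0000094
|s6 − s5| = 0.0000094 < 0.0001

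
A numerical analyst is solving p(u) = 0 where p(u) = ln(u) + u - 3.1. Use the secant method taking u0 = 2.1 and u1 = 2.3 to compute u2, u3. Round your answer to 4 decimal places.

2.2774, 2.2771

p(2.1) = -0.258063, p(2.3) = 0.032909
u2 = 2.300000 − 0.032909·(2.300000 − 2.100000) / (0.032909 − (-0.258063)) = 2.300000 − (0.006582)/(0.290972) = 2.277380
p(2.277380) = 0.000405
u3 = 2.277380 − 0.000405·(2.277380 − 2.300000) / (0.000405 − 0.032909) = 2.277380 − (-0.000009)/(-0.032504) = 2.277098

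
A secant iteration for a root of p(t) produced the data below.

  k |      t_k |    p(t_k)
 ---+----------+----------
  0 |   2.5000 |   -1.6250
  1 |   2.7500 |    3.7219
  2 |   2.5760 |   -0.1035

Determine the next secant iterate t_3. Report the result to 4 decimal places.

2.5807

t_3 = 2.5760 − (-0.1035)·(2.5760 − 2.7500) / (-0.1035 − 3.7219)
   = 2.5760 − (0.018009)/(-3.825400) = 2.580708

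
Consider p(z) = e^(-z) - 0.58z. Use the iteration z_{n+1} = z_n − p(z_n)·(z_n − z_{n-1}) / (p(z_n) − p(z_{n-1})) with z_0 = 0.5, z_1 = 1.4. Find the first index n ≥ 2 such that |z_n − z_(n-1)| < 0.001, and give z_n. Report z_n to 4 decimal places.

p(0.5) = 0.316531, p(1.4) = -0.565403
z_2 = 1.400000 − (-0.565403)·(0.900000)/(-0.881934) = 0.823015;  |Δ| = 0.576985
p(0.823015) = -0.038243
z_3 = 0.823015 − (-0.038243)·(-0.576985)/(0.527160) = 0.781158;  |Δ| = 0.041857
p(0.781158) = 0.004804
z_4 = 0.781158 − 0.004804·(-0.041857)/(0.043047) = 0.785829;  |Δ| = 0.004672
p(0.785829) = -0.000039
z_5 = 0.785829 − (-0.000039)·(0.004672)/(-0.004843) = 0.785791;  |Δ| = 0.000038
|z_5 − z_4| = 0.000038 < 0.001

n = 5, z_n = 0.7858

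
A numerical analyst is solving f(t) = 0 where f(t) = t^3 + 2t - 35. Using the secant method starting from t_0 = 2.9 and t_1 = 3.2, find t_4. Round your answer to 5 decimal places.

3.06754

f(2.9) = -4.8110000, f(3.2) = 4.1680000
t_2 = 3.2000000 − 4.1680000·(3.2000000 − 2.9000000) / (4.1680000 − (-4.8110000)) = 3.2000000 − (1.2504000)/(8.9790000) = 3.0607417
f(3.0607417) = -0.2050597
t_3 = 3.0607417 − (-0.2050597)·(3.0607417 − 3.2000000) / (-0.2050597 − 4.1680000) = 3.0607417 − (0.0285563)/(-4.3730597) = 3.0672718
f(3.0672718) = -0.0080848
t_4 = 3.0672718 − (-0.0080848)·(3.0672718 − 3.0607417) / (-0.0080848 − (-0.2050597)) = 3.0672718 − (-0.0000528)/(0.1969749) = 3.0675398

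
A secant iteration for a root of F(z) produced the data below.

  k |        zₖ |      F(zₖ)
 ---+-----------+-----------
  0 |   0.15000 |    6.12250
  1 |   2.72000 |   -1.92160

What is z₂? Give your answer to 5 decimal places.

z₂ = 2.72000 − (-1.92160)·(2.72000 − 0.15000) / (-1.92160 − 6.12250)
   = 2.72000 − (-4.9385120)/(-8.0441000) = 2.1060703

2.10607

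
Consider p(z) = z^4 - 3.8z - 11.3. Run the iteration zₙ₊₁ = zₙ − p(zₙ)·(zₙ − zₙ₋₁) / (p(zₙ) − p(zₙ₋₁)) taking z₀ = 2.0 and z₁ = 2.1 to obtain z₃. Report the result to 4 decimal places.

p(2.0) = -2.900000, p(2.1) = 0.168100
z₂ = 2.100000 − 0.168100·(2.100000 − 2.000000) / (0.168100 − (-2.900000)) = 2.100000 − (0.016810)/(3.068100) = 2.094521
p(2.094521) = -0.013250
z₃ = 2.094521 − (-0.013250)·(2.094521 − 2.100000) / (-0.013250 − 0.168100) = 2.094521 − (0.000073)/(-0.181350) = 2.094921

2.0949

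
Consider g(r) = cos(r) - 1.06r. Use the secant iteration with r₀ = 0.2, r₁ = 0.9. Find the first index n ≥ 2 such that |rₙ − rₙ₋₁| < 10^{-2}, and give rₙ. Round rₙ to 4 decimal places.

g(0.2) = 0.768067, g(0.9) = -0.332390
r₂ = 0.900000 − (-0.332390)·(0.700000)/(-1.100457) = 0.688567;  |Δ| = 0.211433
g(0.688567) = 0.042277
r₃ = 0.688567 − 0.042277·(-0.211433)/(0.374667) = 0.712425;  |Δ| = 0.023858
g(0.712425) = 0.001609
r₄ = 0.712425 − 0.001609·(0.023858)/(-0.040667) = 0.713369;  |Δ| = 0.000944
|r₄ − r₃| = 0.000944 < 10^{-2}

n = 4, rₙ = 0.7134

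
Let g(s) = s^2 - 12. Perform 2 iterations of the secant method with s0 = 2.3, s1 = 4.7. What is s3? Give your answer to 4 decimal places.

3.4322

g(2.3) = -6.710000, g(4.7) = 10.090000
s2 = 4.700000 − 10.090000·(4.700000 − 2.300000) / (10.090000 − (-6.710000)) = 4.700000 − (24.216000)/(16.800000) = 3.258571
g(3.258571) = -1.381712
s3 = 3.258571 − (-1.381712)·(3.258571 − 4.700000) / (-1.381712 − 10.090000) = 3.258571 − (1.991640)/(-11.471712) = 3.432185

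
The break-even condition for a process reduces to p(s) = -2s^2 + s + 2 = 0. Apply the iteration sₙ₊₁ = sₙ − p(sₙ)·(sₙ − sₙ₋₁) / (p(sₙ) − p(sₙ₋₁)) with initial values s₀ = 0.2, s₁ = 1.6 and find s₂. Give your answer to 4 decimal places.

1.0154

p(0.2) = 2.120000, p(1.6) = -1.520000
s₂ = 1.600000 − (-1.520000)·(1.600000 − 0.200000) / (-1.520000 − 2.120000) = 1.600000 − (-2.128000)/(-3.640000) = 1.015385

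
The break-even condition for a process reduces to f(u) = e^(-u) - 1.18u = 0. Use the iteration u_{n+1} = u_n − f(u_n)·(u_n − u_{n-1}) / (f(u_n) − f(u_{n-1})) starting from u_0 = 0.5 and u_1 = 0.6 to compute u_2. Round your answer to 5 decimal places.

f(0.5) = 0.0165307, f(0.6) = -0.1591884
u_2 = 0.6000000 − (-0.1591884)·(0.6000000 − 0.5000000) / (-0.1591884 − 0.0165307) = 0.6000000 − (-0.0159188)/(-0.1757190) = 0.5094074

0.50941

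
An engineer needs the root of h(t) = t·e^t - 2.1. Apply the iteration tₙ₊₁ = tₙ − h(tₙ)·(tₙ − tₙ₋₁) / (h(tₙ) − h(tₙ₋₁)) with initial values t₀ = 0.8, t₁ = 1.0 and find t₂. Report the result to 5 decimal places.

0.86815

h(0.8) = -0.3195673, h(1.0) = 0.6182818
t₂ = 1.0000000 − 0.6182818·(1.0000000 − 0.8000000) / (0.6182818 − (-0.3195673)) = 1.0000000 − (0.1236564)/(0.9378491) = 0.8681490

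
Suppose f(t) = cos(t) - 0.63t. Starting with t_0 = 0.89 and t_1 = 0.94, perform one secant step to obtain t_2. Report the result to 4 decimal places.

f(0.89) = 0.068712, f(0.94) = -0.002412
t_2 = 0.940000 − (-0.002412)·(0.940000 − 0.890000) / (-0.002412 − 0.068712) = 0.940000 − (-0.000121)/(-0.071124) = 0.938304

0.9383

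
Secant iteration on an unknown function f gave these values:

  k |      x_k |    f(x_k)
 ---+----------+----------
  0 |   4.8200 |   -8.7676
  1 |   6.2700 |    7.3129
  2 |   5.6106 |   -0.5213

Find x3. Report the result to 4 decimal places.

x3 = 5.6106 − (-0.5213)·(5.6106 − 6.2700) / (-0.5213 − 7.3129)
   = 5.6106 − (0.343745)/(-7.834200) = 5.654478

5.6545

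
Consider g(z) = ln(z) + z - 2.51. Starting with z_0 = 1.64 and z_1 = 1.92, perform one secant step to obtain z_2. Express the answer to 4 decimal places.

g(1.64) = -0.375304, g(1.92) = 0.062325
z_2 = 1.920000 − 0.062325·(1.920000 − 1.640000) / (0.062325 − (-0.375304)) = 1.920000 − (0.017451)/(0.437629) = 1.880124

1.8801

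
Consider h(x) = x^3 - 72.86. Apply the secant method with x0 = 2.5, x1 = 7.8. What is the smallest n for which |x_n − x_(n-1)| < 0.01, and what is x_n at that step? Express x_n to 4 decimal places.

h(2.5) = -57.235000, h(7.8) = 401.692000
x2 = 7.800000 − 401.692000·(5.300000)/(458.927000) = 3.160989;  |Δ| = 4.639011
h(3.160989) = -41.275880
x3 = 3.160989 − (-41.275880)·(-4.639011)/(-442.967880) = 3.593253;  |Δ| = 0.432264
h(3.593253) = -26.465830
x4 = 3.593253 − (-26.465830)·(0.432264)/(14.810050) = 4.365718;  |Δ| = 0.772465
h(4.365718) = 10.348350
x5 = 4.365718 − 10.348350·(0.772465)/(36.814180) = 4.148580;  |Δ| = 0.217137
h(4.148580) = -1.459956
x6 = 4.148580 − (-1.459956)·(-0.217137)/(-11.808306) = 4.175427;  |Δ| = 0.026846
h(4.175427) = -0.064827
x7 = 4.175427 − (-0.064827)·(0.026846)/(1.395129) = 4.176674;  |Δ| = 0.001247
|x7 − x6| = 0.001247 < 0.01

n = 7, x_n = 4.1767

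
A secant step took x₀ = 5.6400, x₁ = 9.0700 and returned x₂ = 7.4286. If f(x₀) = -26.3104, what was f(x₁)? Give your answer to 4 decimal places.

The secant line through (5.6400, -26.3104) and (9.0700, f(x₁)) crosses zero at x₂ = 7.4286.
So (5.6400, -26.3104), (9.0700, f(x₁)), (7.4286, 0) are collinear:
f(x₁) = -26.3104 · (9.0700 − 7.4286) / (5.6400 − 7.4286) = -26.3104 · (1.641400)/(-1.788600) = 24.145080

24.1451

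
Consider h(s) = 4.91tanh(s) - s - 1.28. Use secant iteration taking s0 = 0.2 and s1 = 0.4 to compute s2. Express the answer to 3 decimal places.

h(0.2) = -0.51089, h(0.4) = 0.18555
s2 = 0.40000 − 0.18555·(0.40000 − 0.20000) / (0.18555 − (-0.51089)) = 0.40000 − (0.03711)/(0.69644) = 0.34671

0.347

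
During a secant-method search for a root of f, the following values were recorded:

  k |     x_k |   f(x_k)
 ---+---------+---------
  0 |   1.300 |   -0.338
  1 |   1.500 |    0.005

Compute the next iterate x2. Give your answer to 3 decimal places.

1.497

x2 = 1.500 − 0.005·(1.500 − 1.300) / (0.005 − (-0.338))
   = 1.500 − (0.00100)/(0.34300) = 1.49708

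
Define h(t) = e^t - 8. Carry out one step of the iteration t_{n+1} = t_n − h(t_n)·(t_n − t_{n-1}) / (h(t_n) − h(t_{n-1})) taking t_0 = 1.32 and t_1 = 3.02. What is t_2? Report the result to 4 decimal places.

h(1.32) = -4.256579, h(3.02) = 12.491292
t_2 = 3.020000 − 12.491292·(3.020000 − 1.320000) / (12.491292 − (-4.256579)) = 3.020000 − (21.235196)/(16.747870) = 1.752066

1.7521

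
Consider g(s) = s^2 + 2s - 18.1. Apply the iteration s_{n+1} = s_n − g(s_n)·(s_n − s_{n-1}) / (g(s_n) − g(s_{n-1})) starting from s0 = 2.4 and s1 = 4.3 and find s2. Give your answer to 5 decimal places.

3.26667

g(2.4) = -7.5400000, g(4.3) = 8.9900000
s2 = 4.3000000 − 8.9900000·(4.3000000 − 2.4000000) / (8.9900000 − (-7.5400000)) = 4.3000000 − (17.0810000)/(16.5300000) = 3.2666667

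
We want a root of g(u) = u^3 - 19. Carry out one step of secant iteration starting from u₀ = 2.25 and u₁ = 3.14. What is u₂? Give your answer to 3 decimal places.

2.596

g(2.25) = -7.60938, g(3.14) = 11.95914
u₂ = 3.14000 − 11.95914·(3.14000 − 2.25000) / (11.95914 − (-7.60938)) = 3.14000 − (10.64364)/(19.56852) = 2.59608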